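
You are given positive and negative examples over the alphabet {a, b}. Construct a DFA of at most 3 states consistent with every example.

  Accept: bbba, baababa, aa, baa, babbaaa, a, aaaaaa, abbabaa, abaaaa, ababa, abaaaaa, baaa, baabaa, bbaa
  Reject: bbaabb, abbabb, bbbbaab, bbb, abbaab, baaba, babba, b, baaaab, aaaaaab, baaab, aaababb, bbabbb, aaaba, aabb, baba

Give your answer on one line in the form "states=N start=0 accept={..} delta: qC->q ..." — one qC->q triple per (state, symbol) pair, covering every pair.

Grow the machine one transition at a time. Run the examples from 0; the earliest place one falls off (shortest prefix, ties alphabetical) gets sent to the lowest-numbered state that keeps every Accept/Reject pair distinguishable — a pair clashes when both reach the same state with identical unread suffix — and to a fresh state only if none does.
a: 0a undefined. 0a->0: no, ababa/baba meet in 0 with "baba" left. Open state 1: 0a->1.
b: 0b undefined. 0b->0: ok.
aa: 1a undefined. 1a->0: no, bbba/baaba meet in 1. 1a->1: ok.
ab: 1b undefined. 1b->0: no, bbba/baaba meet in 1. 1b->1: no, bbba/bbaabb meet in 1. Open state 2: 1b->2.
aba: 2a undefined. 2a->0: ok.
abb: 2b undefined. 2b->0: no, bbba/babba meet in 1. 2b->1: no, bbba/bbaabb meet in 1. 2b->2: ok.
All examples now run through 3 states with every (state, symbol) defined. Accept strings end in {1}, Reject strings end in {0,2}; accept={1}.

states=3 start=0 accept={1} delta: 0a->1 0b->0 1a->1 1b->2 2a->0 2b->2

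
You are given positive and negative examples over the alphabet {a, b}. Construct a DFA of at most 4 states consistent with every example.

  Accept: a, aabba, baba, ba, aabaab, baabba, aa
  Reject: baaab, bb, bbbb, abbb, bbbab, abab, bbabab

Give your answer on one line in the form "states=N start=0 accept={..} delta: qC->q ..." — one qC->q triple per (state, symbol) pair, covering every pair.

states=4 start=0 accept={0,2} delta: 0a->0 0b->1 1a->2 1b->1 2a->3 2b->1 3a->0 3b->0

Grow the machine one transition at a time. Run the examples from 0; the earliest place one falls off (shortest prefix, ties alphabetical) gets sent to the lowest-numbered state that keeps every Accept/Reject pair distinguishable — a pair clashes when both reach the same state with identical unread suffix — and to a fresh state only if none does.
a: 0a undefined. 0a->0: ok.
b: 0b undefined. 0b->0: no, a/baaab meet in 0. Open state 1: 0b->1.
ba: 1a undefined. 1a->0: no, aabaab/baaab meet in 1. 1a->1: no, aabaab/baaab meet in 1 with "b" left. Open state 2: 1a->2.
bb: 1b undefined. 1b->0: no, a/bb meet in 0. 1b->1: ok.
baa: 2a undefined. 2a->0: no, aabaab/baaab meet in 1. 2a->1: no, aabaab/bb meet in 1. 2a->2: no, aabaab/baaab meet in 2 with "b" left. Open state 3: 2a->3.
bab: 2b undefined. 2b->0: no, a/bbbab meet in 0. 2b->1: ok.
baaa: 3a undefined. 3a->0: ok.
baab: 3b undefined. 3b->0: ok.
All examples now run through 4 states with every (state, symbol) defined. Accept strings end in {0,2}, Reject strings end in {1}; accept={0,2}.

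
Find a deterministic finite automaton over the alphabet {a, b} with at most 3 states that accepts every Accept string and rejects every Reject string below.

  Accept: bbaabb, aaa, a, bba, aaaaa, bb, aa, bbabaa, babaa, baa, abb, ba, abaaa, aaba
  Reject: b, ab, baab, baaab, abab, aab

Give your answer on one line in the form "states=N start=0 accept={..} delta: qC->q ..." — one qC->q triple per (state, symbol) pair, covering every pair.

State merging on the prefix tree: take the shortest (then alphabetical) example prefix whose next move is undefined and point that move at state 0, else 1, else 2, ...; a target is out if some Accept/Reject pair would then sit in one state with the same input left (inseparable). If every existing state is out, open a new one.
a: 0a undefined. 0a->0: ok.
b: 0b undefined. 0b->0: no, bbaabb/b meet in 0. Open state 1: 0b->1.
ba: 1a undefined. 1a->0: ok.
bb: 1b undefined. 1b->0: ok.
All examples now run through 2 states with every (state, symbol) defined. Accept strings end in {0}, Reject strings end in {1}; accept={0}.

states=2 start=0 accept={0} delta: 0a->0 0b->1 1a->0 1b->0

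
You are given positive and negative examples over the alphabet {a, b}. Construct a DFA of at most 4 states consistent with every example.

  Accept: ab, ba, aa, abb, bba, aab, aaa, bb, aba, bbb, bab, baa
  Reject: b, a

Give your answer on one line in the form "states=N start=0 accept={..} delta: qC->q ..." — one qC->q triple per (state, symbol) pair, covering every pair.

State merging on the prefix tree: take the shortest (then alphabetical) example prefix whose next move is undefined and point that move at state 0, else 1, else 2, ...; a target is out if some Accept/Reject pair would then sit in one state with the same input left (inseparable). If every existing state is out, open a new one.
a: 0a undefined. 0a->0: no, ab/b meet in 0 with "b" left. Open state 1: 0a->1.
b: 0b undefined. 0b->0: no, ba/a meet in 1. 0b->1: ok.
aa: 1a undefined. 1a->0: no, aab/b meet in 1. 1a->1: no, ba/b meet in 1. Open state 2: 1a->2.
ab: 1b undefined. 1b->0: no, abb/b meet in 1. 1b->1: no, ab/b meet in 1. 1b->2: ok.
aaa: 2a undefined. 2a->0: ok.
aab: 2b undefined. 2b->0: ok.
All examples now run through 3 states with every (state, symbol) defined. Accept strings end in {0,2}, Reject strings end in {1}; accept={0,2}.

states=3 start=0 accept={0,2} delta: 0a->1 0b->1 1a->2 1b->2 2a->0 2b->0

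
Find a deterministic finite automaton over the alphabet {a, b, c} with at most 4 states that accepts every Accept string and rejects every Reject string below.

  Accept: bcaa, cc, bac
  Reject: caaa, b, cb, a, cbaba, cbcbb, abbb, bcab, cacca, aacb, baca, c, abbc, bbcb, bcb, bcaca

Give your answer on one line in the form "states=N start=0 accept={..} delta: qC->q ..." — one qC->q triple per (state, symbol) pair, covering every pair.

states=4 start=0 accept={2} delta: 0a->0 0b->1 0c->1 1a->1 1b->0 1c->2 2a->3 2b->0 2c->0 3a->2 3b->0 3c->0

State merging on the prefix tree: take the shortest (then alphabetical) example prefix whose next move is undefined and point that move at state 0, else 1, else 2, ...; a target is out if some Accept/Reject pair would then sit in one state with the same input left (inseparable). If every existing state is out, open a new one.
a: 0a undefined. 0a->0: ok.
b: 0b undefined. 0b->0: no, bac/c meet in 0 with "c" left. Open state 1: 0b->1.
c: 0c undefined. 0c->0: no, cc/caaa meet in 0. 0c->1: ok.
ba: 1a undefined. 1a->0: no, bac/b meet in 1. 1a->1: ok.
bb: 1b undefined. 1b->0: ok.
bc: 1c undefined. 1c->0: no, bcaa/cb meet in 0. 1c->1: no, bcaa/caaa meet in 1. Open state 2: 1c->2.
bca: 2a undefined. 2a->0: no, bcaa/cb meet in 0. 2a->1: no, bcaa/caaa meet in 1. 2a->2: no, bcaa/baca meet in 2. Open state 3: 2a->3.
bcb: 2b undefined. 2b->0: ok.
bcaa: 3a undefined. 3a->0: no, bcaa/cb meet in 0. 3a->1: no, bcaa/caaa meet in 1. 3a->2: ok.
bcab: 3b undefined. 3b->0: ok.
bcac: 3c undefined. 3c->0: ok.
cacc: 2c undefined. 2c->0: ok.
All examples now run through 4 states with every (state, symbol) defined. Accept strings end in {2}, Reject strings end in {0,1,3}; accept={2}.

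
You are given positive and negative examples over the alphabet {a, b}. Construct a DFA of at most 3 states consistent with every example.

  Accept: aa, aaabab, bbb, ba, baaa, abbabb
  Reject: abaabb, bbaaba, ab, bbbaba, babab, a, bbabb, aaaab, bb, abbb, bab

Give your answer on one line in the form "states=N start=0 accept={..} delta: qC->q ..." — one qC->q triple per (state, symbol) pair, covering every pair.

State merging on the prefix tree: take the shortest (then alphabetical) example prefix whose next move is undefined and point that move at state 0, else 1, else 2, ...; a target is out if some Accept/Reject pair would then sit in one state with the same input left (inseparable). If every existing state is out, open a new one.
a: 0a undefined. 0a->0: no, aa/a meet in 0. Open state 1: 0a->1.
b: 0b undefined. 0b->0: no, bbb/bb meet in 0. 0b->1: ok.
aa: 1a undefined. 1a->0: ok.
ab: 1b undefined. 1b->0: no, aa/abaabb meet in 0. 1b->1: no, aa/bbaaba meet in 0. Open state 2: 1b->2.
aba: 2a undefined. 2a->0: no, aa/bbaaba meet in 0. 2a->1: no, aa/bbaaba meet in 0. 2a->2: ok.
abb: 2b undefined. 2b->0: ok.
All examples now run through 3 states with every (state, symbol) defined. Accept strings end in {0}, Reject strings end in {1,2}; accept={0}.

states=3 start=0 accept={0} delta: 0a->1 0b->1 1a->0 1b->2 2a->2 2b->0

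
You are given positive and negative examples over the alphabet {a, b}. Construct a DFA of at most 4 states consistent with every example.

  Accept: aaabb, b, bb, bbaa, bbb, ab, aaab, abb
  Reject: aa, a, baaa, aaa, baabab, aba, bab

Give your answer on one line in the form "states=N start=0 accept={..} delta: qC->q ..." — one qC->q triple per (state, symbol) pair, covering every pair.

states=3 start=0 accept={1} delta: 0a->0 0b->1 1a->2 1b->1 2a->1 2b->0

Fold the examples into a partial DFA from state 0: repeatedly fix the first undefined (state, symbol) met by the shortest-then-alphabetical prefix, trying targets in increasing order and rejecting any under which an Accept and a Reject string meet in one state with the same remainder; add a state when all current targets are rejected. Accepting states are where Accept strings end.
a: 0a undefined. 0a->0: ok.
b: 0b undefined. 0b->0: no, aaabb/aa meet in 0. Open state 1: 0b->1.
ba: 1a undefined. 1a->0: no, b/baabab meet in 1. 1a->1: no, aaabb/bab meet in 1 with "b" left. Open state 2: 1a->2.
bb: 1b undefined. 1b->0: no, aaabb/aa meet in 0. 1b->1: ok.
baa: 2a undefined. 2a->0: no, bbaa/aa meet in 0. 2a->1: ok.
bab: 2b undefined. 2b->0: ok.
All examples now run through 3 states with every (state, symbol) defined. Accept strings end in {1}, Reject strings end in {0,2}; accept={1}.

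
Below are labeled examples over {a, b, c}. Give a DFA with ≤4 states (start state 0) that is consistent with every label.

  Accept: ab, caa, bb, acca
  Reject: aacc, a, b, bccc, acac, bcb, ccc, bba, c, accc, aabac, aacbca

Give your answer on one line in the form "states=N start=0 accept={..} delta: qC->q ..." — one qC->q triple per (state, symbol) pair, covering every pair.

states=4 start=0 accept={2} delta: 0a->1 0b->1 0c->0 1a->2 1b->2 1c->2 2a->0 2b->1 2c->3 3a->2 3b->0 3c->0

Grow the machine one transition at a time. Run the examples from 0; the earliest place one falls off (shortest prefix, ties alphabetical) gets sent to the lowest-numbered state that keeps every Accept/Reject pair distinguishable — a pair clashes when both reach the same state with identical unread suffix — and to a fresh state only if none does.
a: 0a undefined. 0a->0: no, ab/b meet in 0 with "b" left. Open state 1: 0a->1.
b: 0b undefined. 0b->0: no, bb/b meet in 0. 0b->1: ok.
c: 0c undefined. 0c->0: ok.
aa: 1a undefined. 1a->0: no, caa/aacc meet in 0. 1a->1: no, caa/a meet in 1. Open state 2: 1a->2.
ab: 1b undefined. 1b->0: no, ab/ccc meet in 0. 1b->1: no, ab/a meet in 1. 1b->2: ok.
ac: 1c undefined. 1c->0: no, acca/a meet in 1. 1c->1: no, ab/bcb meet in 2. 1c->2: ok.
aab: 2b undefined. 2b->0: no, ab/aabac meet in 2. 2b->1: ok.
aac: 2c undefined. 2c->0: no, acca/a meet in 1. 2c->1: no, ab/aacc meet in 2. 2c->2: no, ab/aacc meet in 2. Open state 3: 2c->3.
aca: 2a undefined. 2a->0: ok.
aacb: 3b undefined. 3b->0: ok.
aacc: 3c undefined. 3c->0: ok.
acca: 3a undefined. 3a->0: no, acca/aacc meet in 0. 3a->1: no, acca/a meet in 1. 3a->2: ok.
All examples now run through 4 states with every (state, symbol) defined. Accept strings end in {2}, Reject strings end in {0,1,3}; accept={2}.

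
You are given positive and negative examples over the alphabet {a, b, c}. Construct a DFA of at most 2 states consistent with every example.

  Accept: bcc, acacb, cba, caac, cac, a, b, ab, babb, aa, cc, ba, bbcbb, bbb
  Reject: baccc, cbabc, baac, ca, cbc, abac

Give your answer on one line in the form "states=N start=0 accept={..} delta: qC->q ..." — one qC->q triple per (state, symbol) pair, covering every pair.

State merging on the prefix tree: take the shortest (then alphabetical) example prefix whose next move is undefined and point that move at state 0, else 1, else 2, ...; a target is out if some Accept/Reject pair would then sit in one state with the same input left (inseparable). If every existing state is out, open a new one.
a: 0a undefined. 0a->0: ok.
b: 0b undefined. 0b->0: ok.
c: 0c undefined. 0c->0: no, bcc/baccc meet in 0. Open state 1: 0c->1.
ca: 1a undefined. 1a->0: no, caac/baac meet in 1. 1a->1: ok.
cb: 1b undefined. 1b->0: ok.
cc: 1c undefined. 1c->0: ok.
All examples now run through 2 states with every (state, symbol) defined. Accept strings end in {0}, Reject strings end in {1}; accept={0}.

states=2 start=0 accept={0} delta: 0a->0 0b->0 0c->1 1a->1 1b->0 1c->0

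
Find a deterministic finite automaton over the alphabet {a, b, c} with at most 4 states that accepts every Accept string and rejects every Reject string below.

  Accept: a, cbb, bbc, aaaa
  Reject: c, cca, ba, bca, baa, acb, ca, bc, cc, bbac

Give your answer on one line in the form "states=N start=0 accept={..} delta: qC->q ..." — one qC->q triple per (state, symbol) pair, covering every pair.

State merging on the prefix tree: take the shortest (then alphabetical) example prefix whose next move is undefined and point that move at state 0, else 1, else 2, ...; a target is out if some Accept/Reject pair would then sit in one state with the same input left (inseparable). If every existing state is out, open a new one.
a: 0a undefined. 0a->0: ok.
b: 0b undefined. 0b->0: no, a/ba meet in 0. Open state 1: 0b->1.
c: 0c undefined. 0c->0: no, a/c meet in 0. 0c->1: ok.
ba: 1a undefined. 1a->0: no, a/ba meet in 0. 1a->1: ok.
bb: 1b undefined. 1b->0: no, a/acb meet in 0. 1b->1: no, cbb/c meet in 1. Open state 2: 1b->2.
bc: 1c undefined. 1c->0: no, a/cca meet in 0. 1c->1: ok.
bba: 2a undefined. 2a->0: ok.
bbc: 2c undefined. 2c->0: ok.
cbb: 2b undefined. 2b->0: ok.
All examples now run through 3 states with every (state, symbol) defined. Accept strings end in {0}, Reject strings end in {1,2}; accept={0}.

states=3 start=0 accept={0} delta: 0a->0 0b->1 0c->1 1a->1 1b->2 1c->1 2a->0 2b->0 2c->0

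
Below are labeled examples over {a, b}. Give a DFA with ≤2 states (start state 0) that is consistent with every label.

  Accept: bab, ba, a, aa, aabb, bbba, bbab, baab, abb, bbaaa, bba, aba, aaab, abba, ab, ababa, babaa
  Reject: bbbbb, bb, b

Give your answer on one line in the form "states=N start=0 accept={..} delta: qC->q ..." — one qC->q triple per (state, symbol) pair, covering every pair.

State merging on the prefix tree: take the shortest (then alphabetical) example prefix whose next move is undefined and point that move at state 0, else 1, else 2, ...; a target is out if some Accept/Reject pair would then sit in one state with the same input left (inseparable). If every existing state is out, open a new one.
a: 0a undefined. 0a->0: no, aabb/bb meet in 0 with "bb" left. Open state 1: 0a->1.
b: 0b undefined. 0b->0: ok.
aa: 1a undefined. 1a->0: no, aa/bbbbb meet in 0. 1a->1: ok.
ab: 1b undefined. 1b->0: no, bab/bbbbb meet in 0. 1b->1: ok.
All examples now run through 2 states with every (state, symbol) defined. Accept strings end in {1}, Reject strings end in {0}; accept={1}.

states=2 start=0 accept={1} delta: 0a->1 0b->0 1a->1 1b->1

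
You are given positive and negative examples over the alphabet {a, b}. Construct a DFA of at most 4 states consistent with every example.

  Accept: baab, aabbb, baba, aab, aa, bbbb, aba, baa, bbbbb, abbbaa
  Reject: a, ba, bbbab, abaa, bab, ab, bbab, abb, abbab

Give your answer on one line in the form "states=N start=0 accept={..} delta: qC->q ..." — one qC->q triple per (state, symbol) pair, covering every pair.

states=4 start=0 accept={0} delta: 0a->1 0b->0 1a->0 1b->2 2a->0 2b->3 3a->1 3b->0

Fold the examples into a partial DFA from state 0: repeatedly fix the first undefined (state, symbol) met by the shortest-then-alphabetical prefix, trying targets in increasing order and rejecting any under which an Accept and a Reject string meet in one state with the same remainder; add a state when all current targets are rejected. Accepting states are where Accept strings end.
a: 0a undefined. 0a->0: no, aab/ab meet in 0 with "b" left. Open state 1: 0a->1.
b: 0b undefined. 0b->0: ok.
aa: 1a undefined. 1a->0: ok.
ab: 1b undefined. 1b->0: no, baab/bbbab meet in 0. 1b->1: no, baab/abbab meet in 0. Open state 2: 1b->2.
aba: 2a undefined. 2a->0: ok.
abb: 2b undefined. 2b->0: no, baab/abb meet in 0. 2b->1: no, baab/abbab meet in 0. 2b->2: no, baab/abbab meet in 0. Open state 3: 2b->3.
abba: 3a undefined. 3a->0: no, baab/abbab meet in 0. 3a->1: ok.
abbb: 3b undefined. 3b->0: ok.
All examples now run through 4 states with every (state, symbol) defined. Accept strings end in {0}, Reject strings end in {1,2,3}; accept={0}.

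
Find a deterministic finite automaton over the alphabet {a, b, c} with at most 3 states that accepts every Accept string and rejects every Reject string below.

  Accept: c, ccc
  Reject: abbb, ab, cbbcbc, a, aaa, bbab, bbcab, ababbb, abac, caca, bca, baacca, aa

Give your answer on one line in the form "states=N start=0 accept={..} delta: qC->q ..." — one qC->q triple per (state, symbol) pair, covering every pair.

states=3 start=0 accept={2} delta: 0a->0 0b->1 0c->2 1a->1 1b->0 1c->0 2a->0 2b->0 2c->0

Fold the examples into a partial DFA from state 0: repeatedly fix the first undefined (state, symbol) met by the shortest-then-alphabetical prefix, trying targets in increasing order and rejecting any under which an Accept and a Reject string meet in one state with the same remainder; add a state when all current targets are rejected. Accepting states are where Accept strings end.
a: 0a undefined. 0a->0: ok.
b: 0b undefined. 0b->0: no, c/abac meet in 0 with "c" left. Open state 1: 0b->1.
c: 0c undefined. 0c->0: no, c/a meet in 0. 0c->1: no, c/ab meet in 1. Open state 2: 0c->2.
ba: 1a undefined. 1a->0: no, c/abac meet in 2. 1a->1: ok.
bb: 1b undefined. 1b->0: ok.
bc: 1c undefined. 1c->0: ok.
ca: 2a undefined. 2a->0: ok.
cb: 2b undefined. 2b->0: ok.
cc: 2c undefined. 2c->0: ok.
All examples now run through 3 states with every (state, symbol) defined. Accept strings end in {2}, Reject strings end in {0,1}; accept={2}.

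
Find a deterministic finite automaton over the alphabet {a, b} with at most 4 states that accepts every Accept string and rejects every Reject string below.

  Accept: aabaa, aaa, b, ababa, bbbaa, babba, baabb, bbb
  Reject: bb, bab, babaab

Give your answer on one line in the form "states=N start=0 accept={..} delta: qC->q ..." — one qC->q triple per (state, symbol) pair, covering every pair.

Grow the machine one transition at a time. Run the examples from 0; the earliest place one falls off (shortest prefix, ties alphabetical) gets sent to the lowest-numbered state that keeps every Accept/Reject pair distinguishable — a pair clashes when both reach the same state with identical unread suffix — and to a fresh state only if none does.
a: 0a undefined. 0a->0: ok.
b: 0b undefined. 0b->0: no, aabaa/bb meet in 0. Open state 1: 0b->1.
ba: 1a undefined. 1a->0: no, b/bab meet in 1. 1a->1: ok.
bb: 1b undefined. 1b->0: no, aabaa/babaab meet in 1. 1b->1: no, aabaa/bb meet in 1. Open state 2: 1b->2.
bbb: 2b undefined. 2b->0: ok.
baba: 2a undefined. 2a->0: no, aabaa/babaab meet in 1. 2a->1: ok.
All examples now run through 3 states with every (state, symbol) defined. Accept strings end in {0,1}, Reject strings end in {2}; accept={0,1}.

states=3 start=0 accept={0,1} delta: 0a->0 0b->1 1a->1 1b->2 2a->1 2b->0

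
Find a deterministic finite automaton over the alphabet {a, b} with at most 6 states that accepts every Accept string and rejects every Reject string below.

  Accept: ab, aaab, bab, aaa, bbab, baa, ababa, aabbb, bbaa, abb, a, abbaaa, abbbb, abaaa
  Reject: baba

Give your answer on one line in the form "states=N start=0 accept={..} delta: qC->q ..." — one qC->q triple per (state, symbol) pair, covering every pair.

Grow the machine one transition at a time. Run the examples from 0; the earliest place one falls off (shortest prefix, ties alphabetical) gets sent to the lowest-numbered state that keeps every Accept/Reject pair distinguishable — a pair clashes when both reach the same state with identical unread suffix — and to a fresh state only if none does.
a: 0a undefined. 0a->0: no, ababa/baba meet in 0 with "baba" left. Open state 1: 0a->1.
b: 0b undefined. 0b->0: ok.
aa: 1a undefined. 1a->0: ok.
ab: 1b undefined. 1b->0: no, aaa/baba meet in 1. 1b->1: no, baa/baba meet in 0. Open state 2: 1b->2.
aba: 2a undefined. 2a->0: no, baa/baba meet in 0. 2a->1: no, aaa/baba meet in 1. 2a->2: no, ab/baba meet in 2. Open state 3: 2a->3.
abb: 2b undefined. 2b->0: ok.
abaa: 3a undefined. 3a->0: ok.
abab: 3b undefined. 3b->0: ok.
All examples now run through 4 states with every (state, symbol) defined. Accept strings end in {0,1,2}, Reject strings end in {3}; accept={0,1,2}.

states=4 start=0 accept={0,1,2} delta: 0a->1 0b->0 1a->0 1b->2 2a->3 2b->0 3a->0 3b->0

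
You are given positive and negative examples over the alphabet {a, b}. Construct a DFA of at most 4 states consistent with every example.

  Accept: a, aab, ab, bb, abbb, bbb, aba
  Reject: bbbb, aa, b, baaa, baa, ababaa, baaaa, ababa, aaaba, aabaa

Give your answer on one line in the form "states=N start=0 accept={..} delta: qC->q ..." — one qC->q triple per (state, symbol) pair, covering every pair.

State merging on the prefix tree: take the shortest (then alphabetical) example prefix whose next move is undefined and point that move at state 0, else 1, else 2, ...; a target is out if some Accept/Reject pair would then sit in one state with the same input left (inseparable). If every existing state is out, open a new one.
a: 0a undefined. 0a->0: no, a/aa meet in 0. Open state 1: 0a->1.
b: 0b undefined. 0b->0: no, bb/bbbb meet in 0. 0b->1: no, a/b meet in 1. Open state 2: 0b->2.
aa: 1a undefined. 1a->0: no, aab/b meet in 2. 1a->1: no, a/aa meet in 1. 1a->2: ok.
ab: 1b undefined. 1b->0: no, a/ababa meet in 1. 1b->1: no, aba/aa meet in 2. 1b->2: no, ab/aa meet in 2. Open state 3: 1b->3.
ba: 2a undefined. 2a->0: no, a/baa meet in 1. 2a->1: no, a/baaa meet in 1. 2a->2: ok.
bb: 2b undefined. 2b->0: no, a/aaaba meet in 1. 2b->1: ok.
aba: 3a undefined. 3a->0: ok.
abb: 3b undefined. 3b->0: no, abbb/aa meet in 2. 3b->1: no, a/bbbb meet in 1. 3b->2: ok.
All examples now run through 4 states with every (state, symbol) defined. Accept strings end in {0,1,3}, Reject strings end in {2}; accept={0,1,3}.

states=4 start=0 accept={0,1,3} delta: 0a->1 0b->2 1a->2 1b->3 2a->2 2b->1 3a->0 3b->2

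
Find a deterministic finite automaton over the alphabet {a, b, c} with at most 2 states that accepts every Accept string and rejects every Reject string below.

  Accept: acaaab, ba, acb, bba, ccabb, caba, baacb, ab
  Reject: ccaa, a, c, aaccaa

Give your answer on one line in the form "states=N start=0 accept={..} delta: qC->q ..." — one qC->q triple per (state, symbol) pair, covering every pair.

Fold the examples into a partial DFA from state 0: repeatedly fix the first undefined (state, symbol) met by the shortest-then-alphabetical prefix, trying targets in increasing order and rejecting any under which an Accept and a Reject string meet in one state with the same remainder; add a state when all current targets are rejected. Accepting states are where Accept strings end.
a: 0a undefined. 0a->0: ok.
b: 0b undefined. 0b->0: no, ba/a meet in 0. Open state 1: 0b->1.
c: 0c undefined. 0c->0: ok.
ba: 1a undefined. 1a->0: no, ba/ccaa meet in 0. 1a->1: ok.
bb: 1b undefined. 1b->0: no, bba/ccaa meet in 0. 1b->1: ok.
baac: 1c undefined. 1c->0: ok.
All examples now run through 2 states with every (state, symbol) defined. Accept strings end in {1}, Reject strings end in {0}; accept={1}.

states=2 start=0 accept={1} delta: 0a->0 0b->1 0c->0 1a->1 1b->1 1c->0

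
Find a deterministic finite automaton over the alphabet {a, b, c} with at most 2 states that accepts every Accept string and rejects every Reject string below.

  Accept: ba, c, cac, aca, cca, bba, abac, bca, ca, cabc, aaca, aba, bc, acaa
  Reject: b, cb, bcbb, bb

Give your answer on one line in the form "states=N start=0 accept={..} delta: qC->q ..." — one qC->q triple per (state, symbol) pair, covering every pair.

Fold the examples into a partial DFA from state 0: repeatedly fix the first undefined (state, symbol) met by the shortest-then-alphabetical prefix, trying targets in increasing order and rejecting any under which an Accept and a Reject string meet in one state with the same remainder; add a state when all current targets are rejected. Accepting states are where Accept strings end.
a: 0a undefined. 0a->0: ok.
b: 0b undefined. 0b->0: no, ba/b meet in 0. Open state 1: 0b->1.
c: 0c undefined. 0c->0: ok.
ba: 1a undefined. 1a->0: ok.
bb: 1b undefined. 1b->0: no, ba/bb meet in 0. 1b->1: ok.
bc: 1c undefined. 1c->0: ok.
All examples now run through 2 states with every (state, symbol) defined. Accept strings end in {0}, Reject strings end in {1}; accept={0}.

states=2 start=0 accept={0} delta: 0a->0 0b->1 0c->0 1a->0 1b->1 1c->0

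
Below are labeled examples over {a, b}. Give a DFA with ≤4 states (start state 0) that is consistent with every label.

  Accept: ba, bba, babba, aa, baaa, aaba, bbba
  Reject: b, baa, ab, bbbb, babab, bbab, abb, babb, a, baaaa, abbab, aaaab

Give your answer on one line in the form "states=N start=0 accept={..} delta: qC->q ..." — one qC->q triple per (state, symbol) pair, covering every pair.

states=2 start=0 accept={0} delta: 0a->1 0b->1 1a->0 1b->1

Fold the examples into a partial DFA from state 0: repeatedly fix the first undefined (state, symbol) met by the shortest-then-alphabetical prefix, trying targets in increasing order and rejecting any under which an Accept and a Reject string meet in one state with the same remainder; add a state when all current targets are rejected. Accepting states are where Accept strings end.
a: 0a undefined. 0a->0: no, aa/a meet in 0. Open state 1: 0a->1.
b: 0b undefined. 0b->0: no, ba/a meet in 1. 0b->1: ok.
aa: 1a undefined. 1a->0: ok.
ab: 1b undefined. 1b->0: no, ba/ab meet in 0. 1b->1: ok.
All examples now run through 2 states with every (state, symbol) defined. Accept strings end in {0}, Reject strings end in {1}; accept={0}.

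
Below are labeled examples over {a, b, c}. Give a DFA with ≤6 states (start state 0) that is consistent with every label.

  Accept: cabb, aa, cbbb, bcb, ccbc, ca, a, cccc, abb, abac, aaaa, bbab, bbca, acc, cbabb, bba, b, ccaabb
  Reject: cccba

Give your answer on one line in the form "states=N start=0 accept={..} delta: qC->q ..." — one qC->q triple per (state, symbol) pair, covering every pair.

states=4 start=0 accept={0,1,2} delta: 0a->0 0b->0 0c->1 1a->0 1b->0 1c->2 2a->0 2b->0 2c->3 3a->3 3b->3 3c->0

Fold the examples into a partial DFA from state 0: repeatedly fix the first undefined (state, symbol) met by the shortest-then-alphabetical prefix, trying targets in increasing order and rejecting any under which an Accept and a Reject string meet in one state with the same remainder; add a state when all current targets are rejected. Accepting states are where Accept strings end.
a: 0a undefined. 0a->0: ok.
b: 0b undefined. 0b->0: ok.
c: 0c undefined. 0c->0: no, cabb/cccba meet in 0. Open state 1: 0c->1.
ca: 1a undefined. 1a->0: ok.
cb: 1b undefined. 1b->0: ok.
cc: 1c undefined. 1c->0: no, cabb/cccba meet in 0. 1c->1: no, cabb/cccba meet in 0. Open state 2: 1c->2.
cca: 2a undefined. 2a->0: ok.
ccb: 2b undefined. 2b->0: ok.
ccc: 2c undefined. 2c->0: no, cabb/cccba meet in 0. 2c->1: no, cabb/cccba meet in 0. 2c->2: no, cabb/cccba meet in 0. Open state 3: 2c->3.
cccb: 3b undefined. 3b->0: no, cabb/cccba meet in 0. 3b->1: no, cabb/cccba meet in 0. 3b->2: no, cabb/cccba meet in 0. 3b->3: ok.
cccc: 3c undefined. 3c->0: ok.
cccba: 3a undefined. 3a->0: no, cabb/cccba meet in 0. 3a->1: no, ccbc/cccba meet in 1. 3a->2: no, acc/cccba meet in 2. 3a->3: ok.
All examples now run through 4 states with every (state, symbol) defined. Accept strings end in {0,1,2}, Reject strings end in {3}; accept={0,1,2}.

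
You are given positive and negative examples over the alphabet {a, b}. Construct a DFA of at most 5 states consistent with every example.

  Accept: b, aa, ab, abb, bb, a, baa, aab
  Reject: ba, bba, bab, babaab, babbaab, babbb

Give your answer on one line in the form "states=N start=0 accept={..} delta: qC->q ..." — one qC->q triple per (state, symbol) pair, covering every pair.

states=4 start=0 accept={0,1} delta: 0a->0 0b->1 1a->2 1b->1 2a->0 2b->3 3a->1 3b->3

State merging on the prefix tree: take the shortest (then alphabetical) example prefix whose next move is undefined and point that move at state 0, else 1, else 2, ...; a target is out if some Accept/Reject pair would then sit in one state with the same input left (inseparable). If every existing state is out, open a new one.
a: 0a undefined. 0a->0: ok.
b: 0b undefined. 0b->0: no, b/ba meet in 0. Open state 1: 0b->1.
ba: 1a undefined. 1a->0: no, b/bab meet in 1. 1a->1: no, b/ba meet in 1. Open state 2: 1a->2.
bb: 1b undefined. 1b->0: no, aa/bba meet in 0. 1b->1: ok.
baa: 2a undefined. 2a->0: ok.
bab: 2b undefined. 2b->0: no, b/babaab meet in 1. 2b->1: no, b/bab meet in 1. 2b->2: no, b/babaab meet in 1. Open state 3: 2b->3.
baba: 3a undefined. 3a->0: no, b/babaab meet in 1. 3a->1: ok.
babb: 3b undefined. 3b->0: no, b/babbaab meet in 1. 3b->1: no, b/babbaab meet in 1. 3b->2: no, b/babbaab meet in 1. 3b->3: ok.
All examples now run through 4 states with every (state, symbol) defined. Accept strings end in {0,1}, Reject strings end in {2,3}; accept={0,1}.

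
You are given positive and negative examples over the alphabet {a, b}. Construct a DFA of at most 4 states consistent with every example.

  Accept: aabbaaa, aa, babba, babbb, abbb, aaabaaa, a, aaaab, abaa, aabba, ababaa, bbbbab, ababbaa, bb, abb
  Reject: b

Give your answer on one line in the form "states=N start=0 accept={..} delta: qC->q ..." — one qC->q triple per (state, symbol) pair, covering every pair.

states=3 start=0 accept={1} delta: 0a->1 0b->2 1a->1 1b->1 2a->0 2b->1

State merging on the prefix tree: take the shortest (then alphabetical) example prefix whose next move is undefined and point that move at state 0, else 1, else 2, ...; a target is out if some Accept/Reject pair would then sit in one state with the same input left (inseparable). If every existing state is out, open a new one.
a: 0a undefined. 0a->0: no, aaaab/b meet in 0 with "b" left. Open state 1: 0a->1.
b: 0b undefined. 0b->0: no, bb/b meet in 0. 0b->1: no, a/b meet in 1. Open state 2: 0b->2.
aa: 1a undefined. 1a->0: no, aaaab/b meet in 2. 1a->1: ok.
ab: 1b undefined. 1b->0: no, abb/b meet in 2. 1b->1: ok.
ba: 2a undefined. 2a->0: ok.
bb: 2b undefined. 2b->0: no, babbb/b meet in 2. 2b->1: ok.
All examples now run through 3 states with every (state, symbol) defined. Accept strings end in {1}, Reject strings end in {2}; accept={1}.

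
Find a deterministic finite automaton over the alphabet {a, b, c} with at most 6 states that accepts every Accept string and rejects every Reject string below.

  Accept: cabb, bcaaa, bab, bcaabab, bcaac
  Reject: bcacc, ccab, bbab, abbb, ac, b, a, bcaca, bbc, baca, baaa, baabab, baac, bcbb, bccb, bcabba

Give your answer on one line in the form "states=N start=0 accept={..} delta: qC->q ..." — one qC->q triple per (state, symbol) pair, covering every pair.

states=6 start=0 accept={2} delta: 0a->0 0b->1 0c->0 1a->1 1b->2 1c->3 2a->0 2b->0 2c->0 3a->4 3b->0 3c->0 4a->5 4b->0 4c->0 5a->2 5b->1 5c->2

Grow the machine one transition at a time. Run the examples from 0; the earliest place one falls off (shortest prefix, ties alphabetical) gets sent to the lowest-numbered state that keeps every Accept/Reject pair distinguishable — a pair clashes when both reach the same state with identical unread suffix — and to a fresh state only if none does.
a: 0a undefined. 0a->0: ok.
b: 0b undefined. 0b->0: no, bab/bbab meet in 0. Open state 1: 0b->1.
c: 0c undefined. 0c->0: ok.
ba: 1a undefined. 1a->0: no, bab/ccab meet in 1. 1a->1: ok.
bb: 1b undefined. 1b->0: no, cabb/ac meet in 0. 1b->1: no, cabb/ccab meet in 1. Open state 2: 1b->2.
bc: 1c undefined. 1c->0: no, cabb/bcbb meet in 2. 1c->1: no, cabb/bccb meet in 2. 1c->2: no, cabb/baac meet in 2. Open state 3: 1c->3.
bba: 2a undefined. 2a->0: ok.
bbc: 2c undefined. 2c->0: ok.
bca: 3a undefined. 3a->0: no, bcaaa/bcacc meet in 0. 3a->1: no, bcaaa/ccab meet in 1. 3a->2: no, cabb/baca meet in 2. 3a->3: no, bcaaa/baca meet in 3. Open state 4: 3a->4.
bcb: 3b undefined. 3b->0: ok.
bcc: 3c undefined. 3c->0: ok.
abbb: 2b undefined. 2b->0: ok.
bcaa: 4a undefined. 4a->0: no, bcaaa/abbb meet in 0. 4a->1: no, bcaaa/ccab meet in 1. 4a->2: no, bcaaa/abbb meet in 0. 4a->3: no, bcaaa/baca meet in 4. 4a->4: no, bcaaa/baca meet in 4. Open state 5: 4a->5.
bcab: 4b undefined. 4b->0: ok.
bcac: 4c undefined. 4c->0: ok.
bcaaa: 5a undefined. 5a->0: no, bcaaa/bcacc meet in 0. 5a->1: no, bcaaa/ccab meet in 1. 5a->2: ok.
bcaab: 5b undefined. 5b->0: no, bcaabab/ccab meet in 1. 5b->1: ok.
bcaac: 5c undefined. 5c->0: no, bcaac/bcacc meet in 0. 5c->1: no, bcaac/ccab meet in 1. 5c->2: ok.
All examples now run through 6 states with every (state, symbol) defined. Accept strings end in {2}, Reject strings end in {0,1,3,4}; accept={2}.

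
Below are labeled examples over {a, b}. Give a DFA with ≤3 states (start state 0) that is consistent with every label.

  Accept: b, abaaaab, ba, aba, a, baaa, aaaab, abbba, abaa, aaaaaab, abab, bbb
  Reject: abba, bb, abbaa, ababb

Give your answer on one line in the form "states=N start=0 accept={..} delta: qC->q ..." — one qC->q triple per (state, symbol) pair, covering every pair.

states=3 start=0 accept={0,1} delta: 0a->0 0b->1 1a->0 1b->2 2a->2 2b->0

Fold the examples into a partial DFA from state 0: repeatedly fix the first undefined (state, symbol) met by the shortest-then-alphabetical prefix, trying targets in increasing order and rejecting any under which an Accept and a Reject string meet in one state with the same remainder; add a state when all current targets are rejected. Accepting states are where Accept strings end.
a: 0a undefined. 0a->0: ok.
b: 0b undefined. 0b->0: no, b/abba meet in 0. Open state 1: 0b->1.
ba: 1a undefined. 1a->0: ok.
bb: 1b undefined. 1b->0: no, ba/abba meet in 0. 1b->1: no, b/bb meet in 1. Open state 2: 1b->2.
bbb: 2b undefined. 2b->0: ok.
abba: 2a undefined. 2a->0: no, ba/abba meet in 0. 2a->1: no, b/abba meet in 1. 2a->2: ok.
All examples now run through 3 states with every (state, symbol) defined. Accept strings end in {0,1}, Reject strings end in {2}; accept={0,1}.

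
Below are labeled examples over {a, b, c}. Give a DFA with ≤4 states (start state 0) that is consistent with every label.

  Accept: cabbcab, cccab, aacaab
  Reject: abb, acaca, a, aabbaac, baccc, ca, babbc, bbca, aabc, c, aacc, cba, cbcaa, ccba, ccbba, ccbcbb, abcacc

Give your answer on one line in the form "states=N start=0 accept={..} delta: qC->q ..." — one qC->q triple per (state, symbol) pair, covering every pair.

states=3 start=0 accept={2} delta: 0a->0 0b->0 0c->1 1a->1 1b->2 1c->0 2a->0 2b->0 2c->0

Grow the machine one transition at a time. Run the examples from 0; the earliest place one falls off (shortest prefix, ties alphabetical) gets sent to the lowest-numbered state that keeps every Accept/Reject pair distinguishable — a pair clashes when both reach the same state with identical unread suffix — and to a fresh state only if none does.
a: 0a undefined. 0a->0: ok.
b: 0b undefined. 0b->0: ok.
c: 0c undefined. 0c->0: no, cabbcab/abb meet in 0. Open state 1: 0c->1.
ca: 1a undefined. 1a->0: no, cabbcab/abb meet in 0. 1a->1: ok.
cb: 1b undefined. 1b->0: no, cabbcab/abb meet in 0. 1b->1: no, aacaab/aabbaac meet in 1. Open state 2: 1b->2.
cc: 1c undefined. 1c->0: ok.
cba: 2a undefined. 2a->0: ok.
cbc: 2c undefined. 2c->0: ok.
cabb: 2b undefined. 2b->0: ok.
All examples now run through 3 states with every (state, symbol) defined. Accept strings end in {2}, Reject strings end in {0,1}; accept={2}.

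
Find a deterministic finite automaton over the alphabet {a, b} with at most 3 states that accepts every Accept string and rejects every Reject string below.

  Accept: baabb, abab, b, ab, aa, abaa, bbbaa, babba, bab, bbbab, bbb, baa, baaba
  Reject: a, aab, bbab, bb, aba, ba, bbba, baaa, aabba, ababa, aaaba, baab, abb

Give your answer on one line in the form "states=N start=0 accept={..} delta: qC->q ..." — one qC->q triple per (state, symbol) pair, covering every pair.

Grow the machine one transition at a time. Run the examples from 0; the earliest place one falls off (shortest prefix, ties alphabetical) gets sent to the lowest-numbered state that keeps every Accept/Reject pair distinguishable — a pair clashes when both reach the same state with identical unread suffix — and to a fresh state only if none does.
a: 0a undefined. 0a->0: no, b/aab meet in 0 with "b" left. Open state 1: 0a->1.
b: 0b undefined. 0b->0: no, b/bb meet in 0. 0b->1: no, abab/bbab meet in 1 with "bab" left. Open state 2: 0b->2.
aa: 1a undefined. 1a->0: no, b/aab meet in 2. 1a->1: no, ab/aab meet in 1 with "b" left. 1a->2: ok.
ab: 1b undefined. 1b->0: no, b/abb meet in 2. 1b->1: no, abab/aab meet in 2 with "b" left. 1b->2: ok.
ba: 2a undefined. 2a->0: no, baabb/aab meet in 2 with "b" left. 2a->1: ok.
bb: 2b undefined. 2b->0: no, baabb/bbab meet in 2. 2b->1: ok.
All examples now run through 3 states with every (state, symbol) defined. Accept strings end in {2}, Reject strings end in {1}; accept={2}.

states=3 start=0 accept={2} delta: 0a->1 0b->2 1a->2 1b->2 2a->1 2b->1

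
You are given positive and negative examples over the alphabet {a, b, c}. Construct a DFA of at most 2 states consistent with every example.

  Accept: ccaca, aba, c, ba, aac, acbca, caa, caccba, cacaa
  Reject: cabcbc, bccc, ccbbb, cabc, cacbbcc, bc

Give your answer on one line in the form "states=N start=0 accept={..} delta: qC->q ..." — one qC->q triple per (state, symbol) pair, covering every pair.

states=2 start=0 accept={0} delta: 0a->0 0b->1 0c->0 1a->0 1b->1 1c->1

State merging on the prefix tree: take the shortest (then alphabetical) example prefix whose next move is undefined and point that move at state 0, else 1, else 2, ...; a target is out if some Accept/Reject pair would then sit in one state with the same input left (inseparable). If every existing state is out, open a new one.
a: 0a undefined. 0a->0: ok.
b: 0b undefined. 0b->0: no, c/bc meet in 0 with "c" left. Open state 1: 0b->1.
c: 0c undefined. 0c->0: ok.
ba: 1a undefined. 1a->0: ok.
bc: 1c undefined. 1c->0: no, ccaca/cabcbc meet in 0. 1c->1: ok.
ccbb: 1b undefined. 1b->0: no, ccaca/cabcbc meet in 0. 1b->1: ok.
All examples now run through 2 states with every (state, symbol) defined. Accept strings end in {0}, Reject strings end in {1}; accept={0}.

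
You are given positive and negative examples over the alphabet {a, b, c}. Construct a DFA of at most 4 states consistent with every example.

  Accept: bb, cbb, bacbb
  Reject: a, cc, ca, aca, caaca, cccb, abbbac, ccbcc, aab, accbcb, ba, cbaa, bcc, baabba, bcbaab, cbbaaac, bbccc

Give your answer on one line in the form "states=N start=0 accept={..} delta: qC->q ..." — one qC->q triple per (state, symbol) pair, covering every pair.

states=3 start=0 accept={2} delta: 0a->0 0b->1 0c->0 1a->0 1b->2 1c->0 2a->0 2b->0 2c->0

State merging on the prefix tree: take the shortest (then alphabetical) example prefix whose next move is undefined and point that move at state 0, else 1, else 2, ...; a target is out if some Accept/Reject pair would then sit in one state with the same input left (inseparable). If every existing state is out, open a new one.
a: 0a undefined. 0a->0: ok.
b: 0b undefined. 0b->0: no, bb/a meet in 0. Open state 1: 0b->1.
c: 0c undefined. 0c->0: ok.
ba: 1a undefined. 1a->0: ok.
bb: 1b undefined. 1b->0: no, bb/a meet in 0. 1b->1: no, bb/cccb meet in 1. Open state 2: 1b->2.
bc: 1c undefined. 1c->0: ok.
bbc: 2c undefined. 2c->0: ok.
abbb: 2b undefined. 2b->0: ok.
cbba: 2a undefined. 2a->0: ok.
All examples now run through 3 states with every (state, symbol) defined. Accept strings end in {2}, Reject strings end in {0,1}; accept={2}.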